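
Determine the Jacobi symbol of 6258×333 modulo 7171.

By multiplicativity, (6258·333|7171) = (6258|7171)·(333|7171).
First factor (6258|7171):
(6258|7171)
  = -(3129|7171)    [7171 ≡ 3 mod 8 ⇒ (2|7171) = -1]
  = -(7171|3129)    [QR: 3129 ≡ 1 mod 4, sign kept]
  = -(913|3129)    [7171 ≡ 913 mod 3129]
  = -(3129|913)    [QR: 913 ≡ 1 mod 4, sign kept]
  = -(390|913)    [3129 ≡ 390 mod 913]
  = -(195|913)    [913 ≡ 1 mod 8 ⇒ (2|913) = +1]
  = -(913|195)    [QR: 913 ≡ 1 mod 4, sign kept]
  = -(133|195)    [913 ≡ 133 mod 195]
  = -(195|133)    [QR: 133 ≡ 1 mod 4, sign kept]
  = -(62|133)    [195 ≡ 62 mod 133]
  = (31|133)    [133 ≡ 5 mod 8 ⇒ (2|133) = -1]
  = (133|31)    [QR: 133 ≡ 1 mod 4, sign kept]
  = (9|31)    [133 ≡ 9 mod 31]
  = (31|9)    [QR: 9 ≡ 1 mod 4, sign kept]
  = (4|9)    [31 ≡ 4 mod 9]
  = (1|9)    [9 ≡ 1 mod 8 ⇒ (2|9)^2 = +1]
  = 1    [(1|9) = 1]
Second factor (333|7171):
(333|7171)
  = (7171|333)    [QR: 333 ≡ 1 mod 4, sign kept]
  = (178|333)    [7171 ≡ 178 mod 333]
  = -(89|333)    [333 ≡ 5 mod 8 ⇒ (2|333) = -1]
  = -(333|89)    [QR: 89 ≡ 1 mod 4, sign kept]
  = -(66|89)    [333 ≡ 66 mod 89]
  = -(33|89)    [89 ≡ 1 mod 8 ⇒ (2|89) = +1]
  = -(89|33)    [QR: 33 ≡ 1 mod 4, sign kept]
  = -(23|33)    [89 ≡ 23 mod 33]
  = -(33|23)    [QR: 33 ≡ 1 mod 4, sign kept]
  = -(10|23)    [33 ≡ 10 mod 23]
  = -(5|23)    [23 ≡ 7 mod 8 ⇒ (2|23) = +1]
  = -(23|5)    [QR: 5 ≡ 1 mod 4, sign kept]
  = -(3|5)    [23 ≡ 3 mod 5]
  = -(5|3)    [QR: 5 ≡ 1 mod 4, sign kept]
  = -(2|3)    [5 ≡ 2 mod 3]
  = (1|3)    [3 ≡ 3 mod 8 ⇒ (2|3) = -1]
  = 1    [(1|3) = 1]
Product: (1)·(1) = 1.

1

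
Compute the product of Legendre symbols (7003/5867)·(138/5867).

-1

By multiplicativity, (7003·138/5867) = (7003/5867)·(138/5867).
First factor (7003/5867):
(7003/5867)
  = (1136/5867)    [7003 ≡ 1136 mod 5867]
  = (71/5867)    [5867 ≡ 3 mod 8 ⇒ (2/5867)^4 = +1]
  = -(5867/71)    [QR: both ≡ 3 mod 4, sign flips]
  = -(45/71)    [5867 ≡ 45 mod 71]
  = -(71/45)    [QR: 45 ≡ 1 mod 4, sign kept]
  = -(26/45)    [71 ≡ 26 mod 45]
  = (13/45)    [45 ≡ 5 mod 8 ⇒ (2/45) = -1]
  = (45/13)    [QR: 13 ≡ 1 mod 4, sign kept]
  = (6/13)    [45 ≡ 6 mod 13]
  = -(3/13)    [13 ≡ 5 mod 8 ⇒ (2/13) = -1]
  = -(13/3)    [QR: 13 ≡ 1 mod 4, sign kept]
  = -(1/3)    [13 ≡ 1 mod 3]
  = -1    [(1/3) = 1]
Second factor (138/5867):
(138/5867)
  = -(69/5867)    [5867 ≡ 3 mod 8 ⇒ (2/5867) = -1]
  = -(5867/69)    [QR: 69 ≡ 1 mod 4, sign kept]
  = -(2/69)    [5867 ≡ 2 mod 69]
  = (1/69)    [69 ≡ 5 mod 8 ⇒ (2/69) = -1]
  = 1    [(1/69) = 1]
Product: (-1)·(1) = -1.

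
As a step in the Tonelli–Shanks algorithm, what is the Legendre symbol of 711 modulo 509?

-1

(711/509)
  = (202/509)    [711 ≡ 202 mod 509]
  = -(101/509)    [509 ≡ 5 mod 8 ⇒ (2/509) = -1]
  = -(509/101)    [QR: 101 ≡ 1 mod 4, sign kept]
  = -(4/101)    [509 ≡ 4 mod 101]
  = -(1/101)    [101 ≡ 5 mod 8 ⇒ (2/101)^2 = +1]
  = -1    [(1/101) = 1]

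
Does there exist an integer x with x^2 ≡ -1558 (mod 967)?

(-1558/967)
  = (376/967)    [-1558 ≡ 376 mod 967]
  = (47/967)    [967 ≡ 7 mod 8 ⇒ (2/967)^3 = +1]
  = -(967/47)    [QR: both ≡ 3 mod 4, sign flips]
  = -(27/47)    [967 ≡ 27 mod 47]
  = (47/27)    [QR: both ≡ 3 mod 4, sign flips]
  = (20/27)    [47 ≡ 20 mod 27]
  = (5/27)    [27 ≡ 3 mod 8 ⇒ (2/27)^2 = +1]
  = (27/5)    [QR: 5 ≡ 1 mod 4, sign kept]
  = (2/5)    [27 ≡ 2 mod 5]
  = -(1/5)    [5 ≡ 5 mod 8 ⇒ (2/5) = -1]
  = -1    [(1/5) = 1]
The Legendre symbol is -1, so x^2 ≡ -1558 (mod 967) has no solution.

no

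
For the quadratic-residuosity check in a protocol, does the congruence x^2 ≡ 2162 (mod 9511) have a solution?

yes

Factor out 2: 2162 = 2·1081. Since 9511 ≡ 7 (mod 8), (2/9511) = +1. Now have (1081/9511).
1081 ≡ 1 (mod 4), so quadratic reciprocity gives (1081/9511) = (9511/1081). Reduce: 9511 ≡ 863 (mod 1081). Now have (863/1081).
1081 ≡ 1 (mod 4), so quadratic reciprocity gives (863/1081) = (1081/863). Reduce: 1081 ≡ 218 (mod 863). Now have (218/863).
Factor out 2: 218 = 2·109. Since 863 ≡ 7 (mod 8), (2/863) = +1. Now have (109/863).
109 ≡ 1 (mod 4), so quadratic reciprocity gives (109/863) = (863/109). Reduce: 863 ≡ 100 (mod 109). Now have (100/109).
Factor out 2: 100 = 2^2·25. Since 109 ≡ 5 (mod 8), (2/109) = -1, and (2/109)^2 = +1. Now have (25/109).
25 ≡ 1 (mod 4), so quadratic reciprocity gives (25/109) = (109/25). Reduce: 109 ≡ 9 (mod 25). Now have (9/25).
9 ≡ 1 (mod 4), so quadratic reciprocity gives (9/25) = (25/9). Reduce: 25 ≡ 7 (mod 9). Now have (7/9).
9 ≡ 1 (mod 4), so quadratic reciprocity gives (7/9) = (9/7). Reduce: 9 ≡ 2 (mod 7). Now have (2/7).
Factor out 2: 2 = 2. Since 7 ≡ 7 (mod 8), (2/7) = +1. Now have (1/7).
(1/7) = 1. Collecting the sign factors: 1.
(2162/9511) = 1, and 9511 is prime, so 2162 is a quadratic residue mod 9511.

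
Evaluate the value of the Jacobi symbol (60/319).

Factor out 2: 60 = 2^2·15. Since 319 ≡ 7 (mod 8), (2/319) = +1, and (2/319)^2 = +1. Now have (15/319).
Both 15 ≡ 3 and 319 ≡ 3 (mod 4), so reciprocity gives (15/319) = -(319/15). Reduce: 319 ≡ 4 (mod 15). Now have -(4/15).
Factor out 2: 4 = 2^2. Since 15 ≡ 7 (mod 8), (2/15) = +1, and (2/15)^2 = +1. Now have -(1/15).
(1/15) = 1. Collecting the sign factors: -1.

-1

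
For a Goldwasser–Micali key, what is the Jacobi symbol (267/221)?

1

Reduce the numerator: 267 ≡ 46 (mod 221), so (267/221) = (46/221).
Factor out 2: 46 = 2·23. Since 221 ≡ 5 (mod 8), (2/221) = -1. Now have -(23/221).
221 ≡ 1 (mod 4), so quadratic reciprocity gives (23/221) = (221/23). Reduce: 221 ≡ 14 (mod 23). Now have -(14/23).
Factor out 2: 14 = 2·7. Since 23 ≡ 7 (mod 8), (2/23) = +1. Now have -(7/23).
Both 7 ≡ 3 and 23 ≡ 3 (mod 4), so reciprocity gives (7/23) = -(23/7). Reduce: 23 ≡ 2 (mod 7). Now have (2/7).
Factor out 2: 2 = 2. Since 7 ≡ 7 (mod 8), (2/7) = +1. Now have (1/7).
(1/7) = 1. Collecting the sign factors: 1.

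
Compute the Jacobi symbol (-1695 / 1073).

1

Reduce the numerator: -1695 ≡ 451 (mod 1073), so (-1695 / 1073) = (451 / 1073).
1073 ≡ 1 (mod 4), so quadratic reciprocity gives (451 / 1073) = (1073 / 451). Reduce: 1073 ≡ 171 (mod 451). Now have (171 / 451).
Both 171 ≡ 3 and 451 ≡ 3 (mod 4), so reciprocity gives (171 / 451) = -(451 / 171). Reduce: 451 ≡ 109 (mod 171). Now have -(109 / 171).
109 ≡ 1 (mod 4), so quadratic reciprocity gives (109 / 171) = (171 / 109). Reduce: 171 ≡ 62 (mod 109). Now have -(62 / 109).
Factor out 2: 62 = 2·31. Since 109 ≡ 5 (mod 8), (2 / 109) = -1. Now have (31 / 109).
109 ≡ 1 (mod 4), so quadratic reciprocity gives (31 / 109) = (109 / 31). Reduce: 109 ≡ 16 (mod 31). Now have (16 / 31).
Factor out 2: 16 = 2^4. Since 31 ≡ 7 (mod 8), (2 / 31) = +1, and (2 / 31)^4 = +1. Now have (1 / 31).
(1 / 31) = 1. Collecting the sign factors: 1.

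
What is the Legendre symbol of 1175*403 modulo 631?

By multiplicativity, (1175·403 / 631) = (1175 / 631)·(403 / 631).
First factor (1175 / 631):
Reduce the numerator: 1175 ≡ 544 (mod 631), so (1175 / 631) = (544 / 631).
Factor out 2: 544 = 2^5·17. Since 631 ≡ 7 (mod 8), (2 / 631) = +1, and (2 / 631)^5 = +1. Now have (17 / 631).
17 ≡ 1 (mod 4), so quadratic reciprocity gives (17 / 631) = (631 / 17). Reduce: 631 ≡ 2 (mod 17). Now have (2 / 17).
Factor out 2: 2 = 2. Since 17 ≡ 1 (mod 8), (2 / 17) = +1. Now have (1 / 17).
(1 / 17) = 1. Collecting the sign factors: 1.
Second factor (403 / 631):
Both 403 ≡ 3 and 631 ≡ 3 (mod 4), so reciprocity gives (403 / 631) = -(631 / 403). Reduce: 631 ≡ 228 (mod 403). Now have -(228 / 403).
Factor out 2: 228 = 2^2·57. Since 403 ≡ 3 (mod 8), (2 / 403) = -1, and (2 / 403)^2 = +1. Now have -(57 / 403).
57 ≡ 1 (mod 4), so quadratic reciprocity gives (57 / 403) = (403 / 57). Reduce: 403 ≡ 4 (mod 57). Now have -(4 / 57).
Factor out 2: 4 = 2^2. Since 57 ≡ 1 (mod 8), (2 / 57) = +1, and (2 / 57)^2 = +1. Now have -(1 / 57).
(1 / 57) = 1. Collecting the sign factors: -1.
Product: (1)·(-1) = -1.

-1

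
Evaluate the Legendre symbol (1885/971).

(1885/971)
  = (914/971)    [1885 ≡ 914 mod 971]
  = -(457/971)    [971 ≡ 3 mod 8 ⇒ (2/971) = -1]
  = -(971/457)    [QR: 457 ≡ 1 mod 4, sign kept]
  = -(57/457)    [971 ≡ 57 mod 457]
  = -(457/57)    [QR: 57 ≡ 1 mod 4, sign kept]
  = -(1/57)    [457 ≡ 1 mod 57]
  = -1    [(1/57) = 1]

-1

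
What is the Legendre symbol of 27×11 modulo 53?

-1

By multiplicativity, (27·11/53) = (27/53)·(11/53).
First factor (27/53):
(27/53)
  = (53/27)    [QR: 53 ≡ 1 mod 4, sign kept]
  = (26/27)    [53 ≡ 26 mod 27]
  = -(13/27)    [27 ≡ 3 mod 8 ⇒ (2/27) = -1]
  = -(27/13)    [QR: 13 ≡ 1 mod 4, sign kept]
  = -(1/13)    [27 ≡ 1 mod 13]
  = -1    [(1/13) = 1]
Second factor (11/53):
(11/53)
  = (53/11)    [QR: 53 ≡ 1 mod 4, sign kept]
  = (9/11)    [53 ≡ 9 mod 11]
  = (11/9)    [QR: 9 ≡ 1 mod 4, sign kept]
  = (2/9)    [11 ≡ 2 mod 9]
  = (1/9)    [9 ≡ 1 mod 8 ⇒ (2/9) = +1]
  = 1    [(1/9) = 1]
Product: (-1)·(1) = -1.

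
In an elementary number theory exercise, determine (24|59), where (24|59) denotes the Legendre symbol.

(24|59)
  = -(3|59)    [59 ≡ 3 mod 8 ⇒ (2|59)^3 = -1]
  = (59|3)    [QR: both ≡ 3 mod 4, sign flips]
  = (2|3)    [59 ≡ 2 mod 3]
  = -(1|3)    [3 ≡ 3 mod 8 ⇒ (2|3) = -1]
  = -1    [(1|3) = 1]

-1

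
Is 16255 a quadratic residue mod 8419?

Reduce the numerator: 16255 ≡ 7836 (mod 8419), so (16255/8419) = (7836/8419).
Factor out 2: 7836 = 2^2·1959. Since 8419 ≡ 3 (mod 8), (2/8419) = -1, and (2/8419)^2 = +1. Now have (1959/8419).
Both 1959 ≡ 3 and 8419 ≡ 3 (mod 4), so reciprocity gives (1959/8419) = -(8419/1959). Reduce: 8419 ≡ 583 (mod 1959). Now have -(583/1959).
Both 583 ≡ 3 and 1959 ≡ 3 (mod 4), so reciprocity gives (583/1959) = -(1959/583). Reduce: 1959 ≡ 210 (mod 583). Now have (210/583).
Factor out 2: 210 = 2·105. Since 583 ≡ 7 (mod 8), (2/583) = +1. Now have (105/583).
105 ≡ 1 (mod 4), so quadratic reciprocity gives (105/583) = (583/105). Reduce: 583 ≡ 58 (mod 105). Now have (58/105).
Factor out 2: 58 = 2·29. Since 105 ≡ 1 (mod 8), (2/105) = +1. Now have (29/105).
29 ≡ 1 (mod 4), so quadratic reciprocity gives (29/105) = (105/29). Reduce: 105 ≡ 18 (mod 29). Now have (18/29).
Factor out 2: 18 = 2·9. Since 29 ≡ 5 (mod 8), (2/29) = -1. Now have -(9/29).
9 ≡ 1 (mod 4), so quadratic reciprocity gives (9/29) = (29/9). Reduce: 29 ≡ 2 (mod 9). Now have -(2/9).
Factor out 2: 2 = 2. Since 9 ≡ 1 (mod 8), (2/9) = +1. Now have -(1/9).
(1/9) = 1. Collecting the sign factors: -1.
(16255/8419) = -1, and 8419 is prime, so 16255 is not a quadratic residue mod 8419.

no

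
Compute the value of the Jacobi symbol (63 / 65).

1

(63 / 65)
  = (65 / 63)    [QR: 65 ≡ 1 mod 4, sign kept]
  = (2 / 63)    [65 ≡ 2 mod 63]
  = (1 / 63)    [63 ≡ 7 mod 8 ⇒ (2 / 63) = +1]
  = 1    [(1 / 63) = 1]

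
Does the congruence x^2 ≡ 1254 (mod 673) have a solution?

(1254/673)
  = (581/673)    [1254 ≡ 581 mod 673]
  = (673/581)    [QR: 581 ≡ 1 mod 4, sign kept]
  = (92/581)    [673 ≡ 92 mod 581]
  = (23/581)    [581 ≡ 5 mod 8 ⇒ (2/581)^2 = +1]
  = (581/23)    [QR: 581 ≡ 1 mod 4, sign kept]
  = (6/23)    [581 ≡ 6 mod 23]
  = (3/23)    [23 ≡ 7 mod 8 ⇒ (2/23) = +1]
  = -(23/3)    [QR: both ≡ 3 mod 4, sign flips]
  = -(2/3)    [23 ≡ 2 mod 3]
  = (1/3)    [3 ≡ 3 mod 8 ⇒ (2/3) = -1]
  = 1    [(1/3) = 1]
(1254/673) = 1, and 673 is prime, so 1254 is a quadratic residue mod 673.

yes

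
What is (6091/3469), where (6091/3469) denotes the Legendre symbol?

1

Reduce the numerator: 6091 ≡ 2622 (mod 3469), so (6091/3469) = (2622/3469).
Factor out 2: 2622 = 2·1311. Since 3469 ≡ 5 (mod 8), (2/3469) = -1. Now have -(1311/3469).
3469 ≡ 1 (mod 4), so quadratic reciprocity gives (1311/3469) = (3469/1311). Reduce: 3469 ≡ 847 (mod 1311). Now have -(847/1311).
Both 847 ≡ 3 and 1311 ≡ 3 (mod 4), so reciprocity gives (847/1311) = -(1311/847). Reduce: 1311 ≡ 464 (mod 847). Now have (464/847).
Factor out 2: 464 = 2^4·29. Since 847 ≡ 7 (mod 8), (2/847) = +1, and (2/847)^4 = +1. Now have (29/847).
29 ≡ 1 (mod 4), so quadratic reciprocity gives (29/847) = (847/29). Reduce: 847 ≡ 6 (mod 29). Now have (6/29).
Factor out 2: 6 = 2·3. Since 29 ≡ 5 (mod 8), (2/29) = -1. Now have -(3/29).
29 ≡ 1 (mod 4), so quadratic reciprocity gives (3/29) = (29/3). Reduce: 29 ≡ 2 (mod 3). Now have -(2/3).
Factor out 2: 2 = 2. Since 3 ≡ 3 (mod 8), (2/3) = -1. Now have (1/3).
(1/3) = 1. Collecting the sign factors: 1.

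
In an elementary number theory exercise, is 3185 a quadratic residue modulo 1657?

yes

Reduce the numerator: 3185 ≡ 1528 (mod 1657), so (3185/1657) = (1528/1657).
Factor out 2: 1528 = 2^3·191. Since 1657 ≡ 1 (mod 8), (2/1657) = +1, and (2/1657)^3 = +1. Now have (191/1657).
1657 ≡ 1 (mod 4), so quadratic reciprocity gives (191/1657) = (1657/191). Reduce: 1657 ≡ 129 (mod 191). Now have (129/191).
129 ≡ 1 (mod 4), so quadratic reciprocity gives (129/191) = (191/129). Reduce: 191 ≡ 62 (mod 129). Now have (62/129).
Factor out 2: 62 = 2·31. Since 129 ≡ 1 (mod 8), (2/129) = +1. Now have (31/129).
129 ≡ 1 (mod 4), so quadratic reciprocity gives (31/129) = (129/31). Reduce: 129 ≡ 5 (mod 31). Now have (5/31).
5 ≡ 1 (mod 4), so quadratic reciprocity gives (5/31) = (31/5). Reduce: 31 ≡ 1 (mod 5). Now have (1/5).
(1/5) = 1. Collecting the sign factors: 1.
(3185/1657) = 1, and 1657 is prime, so 3185 is a quadratic residue mod 1657.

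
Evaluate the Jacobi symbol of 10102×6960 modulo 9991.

-1

By multiplicativity, (10102·6960/9991) = (10102/9991)·(6960/9991).
First factor (10102/9991):
(10102/9991)
  = (111/9991)    [10102 ≡ 111 mod 9991]
  = -(9991/111)    [QR: both ≡ 3 mod 4, sign flips]
  = -(1/111)    [9991 ≡ 1 mod 111]
  = -1    [(1/111) = 1]
Second factor (6960/9991):
(6960/9991)
  = (435/9991)    [9991 ≡ 7 mod 8 ⇒ (2/9991)^4 = +1]
  = -(9991/435)    [QR: both ≡ 3 mod 4, sign flips]
  = -(421/435)    [9991 ≡ 421 mod 435]
  = -(435/421)    [QR: 421 ≡ 1 mod 4, sign kept]
  = -(14/421)    [435 ≡ 14 mod 421]
  = (7/421)    [421 ≡ 5 mod 8 ⇒ (2/421) = -1]
  = (421/7)    [QR: 421 ≡ 1 mod 4, sign kept]
  = (1/7)    [421 ≡ 1 mod 7]
  = 1    [(1/7) = 1]
Product: (-1)·(1) = -1.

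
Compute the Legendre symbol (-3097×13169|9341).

By multiplicativity, (-3097·13169|9341) = (-3097|9341)·(13169|9341).
First factor (-3097|9341):
Reduce the numerator: -3097 ≡ 6244 (mod 9341), so (-3097|9341) = (6244|9341).
Factor out 2: 6244 = 2^2·1561. Since 9341 ≡ 5 (mod 8), (2|9341) = -1, and (2|9341)^2 = +1. Now have (1561|9341).
1561 ≡ 1 (mod 4), so quadratic reciprocity gives (1561|9341) = (9341|1561). Reduce: 9341 ≡ 1536 (mod 1561). Now have (1536|1561).
Factor out 2: 1536 = 2^9·3. Since 1561 ≡ 1 (mod 8), (2|1561) = +1, and (2|1561)^9 = +1. Now have (3|1561).
1561 ≡ 1 (mod 4), so quadratic reciprocity gives (3|1561) = (1561|3). Reduce: 1561 ≡ 1 (mod 3). Now have (1|3).
(1|3) = 1. Collecting the sign factors: 1.
Second factor (13169|9341):
Reduce the numerator: 13169 ≡ 3828 (mod 9341), so (13169|9341) = (3828|9341).
Factor out 2: 3828 = 2^2·957. Since 9341 ≡ 5 (mod 8), (2|9341) = -1, and (2|9341)^2 = +1. Now have (957|9341).
957 ≡ 1 (mod 4), so quadratic reciprocity gives (957|9341) = (9341|957). Reduce: 9341 ≡ 728 (mod 957). Now have (728|957).
Factor out 2: 728 = 2^3·91. Since 957 ≡ 5 (mod 8), (2|957) = -1, and (2|957)^3 = -1. Now have -(91|957).
957 ≡ 1 (mod 4), so quadratic reciprocity gives (91|957) = (957|91). Reduce: 957 ≡ 47 (mod 91). Now have -(47|91).
Both 47 ≡ 3 and 91 ≡ 3 (mod 4), so reciprocity gives (47|91) = -(91|47). Reduce: 91 ≡ 44 (mod 47). Now have (44|47).
Factor out 2: 44 = 2^2·11. Since 47 ≡ 7 (mod 8), (2|47) = +1, and (2|47)^2 = +1. Now have (11|47).
Both 11 ≡ 3 and 47 ≡ 3 (mod 4), so reciprocity gives (11|47) = -(47|11). Reduce: 47 ≡ 3 (mod 11). Now have -(3|11).
Both 3 ≡ 3 and 11 ≡ 3 (mod 4), so reciprocity gives (3|11) = -(11|3). Reduce: 11 ≡ 2 (mod 3). Now have (2|3).
Factor out 2: 2 = 2. Since 3 ≡ 3 (mod 8), (2|3) = -1. Now have -(1|3).
(1|3) = 1. Collecting the sign factors: -1.
Product: (1)·(-1) = -1.

-1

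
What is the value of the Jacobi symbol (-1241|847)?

Reduce the numerator: -1241 ≡ 453 (mod 847), so (-1241|847) = (453|847).
453 ≡ 1 (mod 4), so quadratic reciprocity gives (453|847) = (847|453). Reduce: 847 ≡ 394 (mod 453). Now have (394|453).
Factor out 2: 394 = 2·197. Since 453 ≡ 5 (mod 8), (2|453) = -1. Now have -(197|453).
197 ≡ 1 (mod 4), so quadratic reciprocity gives (197|453) = (453|197). Reduce: 453 ≡ 59 (mod 197). Now have -(59|197).
197 ≡ 1 (mod 4), so quadratic reciprocity gives (59|197) = (197|59). Reduce: 197 ≡ 20 (mod 59). Now have -(20|59).
Factor out 2: 20 = 2^2·5. Since 59 ≡ 3 (mod 8), (2|59) = -1, and (2|59)^2 = +1. Now have -(5|59).
5 ≡ 1 (mod 4), so quadratic reciprocity gives (5|59) = (59|5). Reduce: 59 ≡ 4 (mod 5). Now have -(4|5).
Factor out 2: 4 = 2^2. Since 5 ≡ 5 (mod 8), (2|5) = -1, and (2|5)^2 = +1. Now have -(1|5).
(1|5) = 1. Collecting the sign factors: -1.

-1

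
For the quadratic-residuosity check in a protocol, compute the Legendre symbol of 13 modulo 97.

13 ≡ 1 (mod 4), so quadratic reciprocity gives (13 / 97) = (97 / 13). Reduce: 97 ≡ 6 (mod 13). Now have (6 / 13).
Factor out 2: 6 = 2·3. Since 13 ≡ 5 (mod 8), (2 / 13) = -1. Now have -(3 / 13).
13 ≡ 1 (mod 4), so quadratic reciprocity gives (3 / 13) = (13 / 3). Reduce: 13 ≡ 1 (mod 3). Now have -(1 / 3).
(1 / 3) = 1. Collecting the sign factors: -1.

-1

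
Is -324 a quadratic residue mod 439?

no

Pull out -1: (-324/439) = (-1/439)·(324/439). Since 439 ≡ 3 (mod 4), (-1/439) = -1. Now have -(324/439).
Factor out 2: 324 = 2^2·81. Since 439 ≡ 7 (mod 8), (2/439) = +1, and (2/439)^2 = +1. Now have -(81/439).
81 ≡ 1 (mod 4), so quadratic reciprocity gives (81/439) = (439/81). Reduce: 439 ≡ 34 (mod 81). Now have -(34/81).
Factor out 2: 34 = 2·17. Since 81 ≡ 1 (mod 8), (2/81) = +1. Now have -(17/81).
17 ≡ 1 (mod 4), so quadratic reciprocity gives (17/81) = (81/17). Reduce: 81 ≡ 13 (mod 17). Now have -(13/17).
13 ≡ 1 (mod 4), so quadratic reciprocity gives (13/17) = (17/13). Reduce: 17 ≡ 4 (mod 13). Now have -(4/13).
Factor out 2: 4 = 2^2. Since 13 ≡ 5 (mod 8), (2/13) = -1, and (2/13)^2 = +1. Now have -(1/13).
(1/13) = 1. Collecting the sign factors: -1.
(-324/439) = -1, and 439 is prime, so -324 is not a quadratic residue mod 439.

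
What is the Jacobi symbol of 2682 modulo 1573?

(2682 / 1573)
  = (1109 / 1573)    [2682 ≡ 1109 mod 1573]
  = (1573 / 1109)    [QR: 1109 ≡ 1 mod 4, sign kept]
  = (464 / 1109)    [1573 ≡ 464 mod 1109]
  = (29 / 1109)    [1109 ≡ 5 mod 8 ⇒ (2 / 1109)^4 = +1]
  = (1109 / 29)    [QR: 29 ≡ 1 mod 4, sign kept]
  = (7 / 29)    [1109 ≡ 7 mod 29]
  = (29 / 7)    [QR: 29 ≡ 1 mod 4, sign kept]
  = (1 / 7)    [29 ≡ 1 mod 7]
  = 1    [(1 / 7) = 1]

1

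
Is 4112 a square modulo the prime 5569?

no

(4112/5569)
  = (257/5569)    [5569 ≡ 1 mod 8 ⇒ (2/5569)^4 = +1]
  = (5569/257)    [QR: 257 ≡ 1 mod 4, sign kept]
  = (172/257)    [5569 ≡ 172 mod 257]
  = (43/257)    [257 ≡ 1 mod 8 ⇒ (2/257)^2 = +1]
  = (257/43)    [QR: 257 ≡ 1 mod 4, sign kept]
  = (42/43)    [257 ≡ 42 mod 43]
  = -(21/43)    [43 ≡ 3 mod 8 ⇒ (2/43) = -1]
  = -(43/21)    [QR: 21 ≡ 1 mod 4, sign kept]
  = -(1/21)    [43 ≡ 1 mod 21]
  = -1    [(1/21) = 1]
The Legendre symbol is -1, so x^2 ≡ 4112 (mod 5569) has no solution.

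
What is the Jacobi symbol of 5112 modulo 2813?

1

(5112 / 2813)
  = (2299 / 2813)    [5112 ≡ 2299 mod 2813]
  = (2813 / 2299)    [QR: 2813 ≡ 1 mod 4, sign kept]
  = (514 / 2299)    [2813 ≡ 514 mod 2299]
  = -(257 / 2299)    [2299 ≡ 3 mod 8 ⇒ (2 / 2299) = -1]
  = -(2299 / 257)    [QR: 257 ≡ 1 mod 4, sign kept]
  = -(243 / 257)    [2299 ≡ 243 mod 257]
  = -(257 / 243)    [QR: 257 ≡ 1 mod 4, sign kept]
  = -(14 / 243)    [257 ≡ 14 mod 243]
  = (7 / 243)    [243 ≡ 3 mod 8 ⇒ (2 / 243) = -1]
  = -(243 / 7)    [QR: both ≡ 3 mod 4, sign flips]
  = -(5 / 7)    [243 ≡ 5 mod 7]
  = -(7 / 5)    [QR: 5 ≡ 1 mod 4, sign kept]
  = -(2 / 5)    [7 ≡ 2 mod 5]
  = (1 / 5)    [5 ≡ 5 mod 8 ⇒ (2 / 5) = -1]
  = 1    [(1 / 5) = 1]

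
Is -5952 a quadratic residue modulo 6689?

(-5952/6689)
  = (5952/6689)    [6689 ≡ 1 mod 4 ⇒ (-1/6689) = +1]
  = (93/6689)    [6689 ≡ 1 mod 8 ⇒ (2/6689)^6 = +1]
  = (6689/93)    [QR: 93 ≡ 1 mod 4, sign kept]
  = (86/93)    [6689 ≡ 86 mod 93]
  = -(43/93)    [93 ≡ 5 mod 8 ⇒ (2/93) = -1]
  = -(93/43)    [QR: 93 ≡ 1 mod 4, sign kept]
  = -(7/43)    [93 ≡ 7 mod 43]
  = (43/7)    [QR: both ≡ 3 mod 4, sign flips]
  = (1/7)    [43 ≡ 1 mod 7]
  = 1    [(1/7) = 1]
(-5952/6689) = 1, and 6689 is prime, so -5952 is a quadratic residue mod 6689.

yes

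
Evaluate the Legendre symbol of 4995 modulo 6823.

(4995 / 6823)
  = -(6823 / 4995)    [QR: both ≡ 3 mod 4, sign flips]
  = -(1828 / 4995)    [6823 ≡ 1828 mod 4995]
  = -(457 / 4995)    [4995 ≡ 3 mod 8 ⇒ (2 / 4995)^2 = +1]
  = -(4995 / 457)    [QR: 457 ≡ 1 mod 4, sign kept]
  = -(425 / 457)    [4995 ≡ 425 mod 457]
  = -(457 / 425)    [QR: 425 ≡ 1 mod 4, sign kept]
  = -(32 / 425)    [457 ≡ 32 mod 425]
  = -(1 / 425)    [425 ≡ 1 mod 8 ⇒ (2 / 425)^5 = +1]
  = -1    [(1 / 425) = 1]

-1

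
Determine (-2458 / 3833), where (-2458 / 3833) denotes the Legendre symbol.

(-2458 / 3833)
  = (1375 / 3833)    [-2458 ≡ 1375 mod 3833]
  = (3833 / 1375)    [QR: 3833 ≡ 1 mod 4, sign kept]
  = (1083 / 1375)    [3833 ≡ 1083 mod 1375]
  = -(1375 / 1083)    [QR: both ≡ 3 mod 4, sign flips]
  = -(292 / 1083)    [1375 ≡ 292 mod 1083]
  = -(73 / 1083)    [1083 ≡ 3 mod 8 ⇒ (2 / 1083)^2 = +1]
  = -(1083 / 73)    [QR: 73 ≡ 1 mod 4, sign kept]
  = -(61 / 73)    [1083 ≡ 61 mod 73]
  = -(73 / 61)    [QR: 61 ≡ 1 mod 4, sign kept]
  = -(12 / 61)    [73 ≡ 12 mod 61]
  = -(3 / 61)    [61 ≡ 5 mod 8 ⇒ (2 / 61)^2 = +1]
  = -(61 / 3)    [QR: 61 ≡ 1 mod 4, sign kept]
  = -(1 / 3)    [61 ≡ 1 mod 3]
  = -1    [(1 / 3) = 1]

-1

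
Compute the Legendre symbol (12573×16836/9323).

-1

By multiplicativity, (12573·16836/9323) = (12573/9323)·(16836/9323).
First factor (12573/9323):
Reduce the numerator: 12573 ≡ 3250 (mod 9323), so (12573/9323) = (3250/9323).
Factor out 2: 3250 = 2·1625. Since 9323 ≡ 3 (mod 8), (2/9323) = -1. Now have -(1625/9323).
1625 ≡ 1 (mod 4), so quadratic reciprocity gives (1625/9323) = (9323/1625). Reduce: 9323 ≡ 1198 (mod 1625). Now have -(1198/1625).
Factor out 2: 1198 = 2·599. Since 1625 ≡ 1 (mod 8), (2/1625) = +1. Now have -(599/1625).
1625 ≡ 1 (mod 4), so quadratic reciprocity gives (599/1625) = (1625/599). Reduce: 1625 ≡ 427 (mod 599). Now have -(427/599).
Both 427 ≡ 3 and 599 ≡ 3 (mod 4), so reciprocity gives (427/599) = -(599/427). Reduce: 599 ≡ 172 (mod 427). Now have (172/427).
Factor out 2: 172 = 2^2·43. Since 427 ≡ 3 (mod 8), (2/427) = -1, and (2/427)^2 = +1. Now have (43/427).
Both 43 ≡ 3 and 427 ≡ 3 (mod 4), so reciprocity gives (43/427) = -(427/43). Reduce: 427 ≡ 40 (mod 43). Now have -(40/43).
Factor out 2: 40 = 2^3·5. Since 43 ≡ 3 (mod 8), (2/43) = -1, and (2/43)^3 = -1. Now have (5/43).
5 ≡ 1 (mod 4), so quadratic reciprocity gives (5/43) = (43/5). Reduce: 43 ≡ 3 (mod 5). Now have (3/5).
5 ≡ 1 (mod 4), so quadratic reciprocity gives (3/5) = (5/3). Reduce: 5 ≡ 2 (mod 3). Now have (2/3).
Factor out 2: 2 = 2. Since 3 ≡ 3 (mod 8), (2/3) = -1. Now have -(1/3).
(1/3) = 1. Collecting the sign factors: -1.
Second factor (16836/9323):
Reduce the numerator: 16836 ≡ 7513 (mod 9323), so (16836/9323) = (7513/9323).
7513 ≡ 1 (mod 4), so quadratic reciprocity gives (7513/9323) = (9323/7513). Reduce: 9323 ≡ 1810 (mod 7513). Now have (1810/7513).
Factor out 2: 1810 = 2·905. Since 7513 ≡ 1 (mod 8), (2/7513) = +1. Now have (905/7513).
905 ≡ 1 (mod 4), so quadratic reciprocity gives (905/7513) = (7513/905). Reduce: 7513 ≡ 273 (mod 905). Now have (273/905).
273 ≡ 1 (mod 4), so quadratic reciprocity gives (273/905) = (905/273). Reduce: 905 ≡ 86 (mod 273). Now have (86/273).
Factor out 2: 86 = 2·43. Since 273 ≡ 1 (mod 8), (2/273) = +1. Now have (43/273).
273 ≡ 1 (mod 4), so quadratic reciprocity gives (43/273) = (273/43). Reduce: 273 ≡ 15 (mod 43). Now have (15/43).
Both 15 ≡ 3 and 43 ≡ 3 (mod 4), so reciprocity gives (15/43) = -(43/15). Reduce: 43 ≡ 13 (mod 15). Now have -(13/15).
13 ≡ 1 (mod 4), so quadratic reciprocity gives (13/15) = (15/13). Reduce: 15 ≡ 2 (mod 13). Now have -(2/13).
Factor out 2: 2 = 2. Since 13 ≡ 5 (mod 8), (2/13) = -1. Now have (1/13).
(1/13) = 1. Collecting the sign factors: 1.
Product: (-1)·(1) = -1.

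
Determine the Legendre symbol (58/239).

(58/239)
  = (29/239)    [239 ≡ 7 mod 8 ⇒ (2/239) = +1]
  = (239/29)    [QR: 29 ≡ 1 mod 4, sign kept]
  = (7/29)    [239 ≡ 7 mod 29]
  = (29/7)    [QR: 29 ≡ 1 mod 4, sign kept]
  = (1/7)    [29 ≡ 1 mod 7]
  = 1    [(1/7) = 1]

1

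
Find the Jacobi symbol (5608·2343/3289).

0

By multiplicativity, (5608·2343/3289) = (5608/3289)·(2343/3289).
First factor (5608/3289):
Reduce the numerator: 5608 ≡ 2319 (mod 3289), so (5608/3289) = (2319/3289).
3289 ≡ 1 (mod 4), so quadratic reciprocity gives (2319/3289) = (3289/2319). Reduce: 3289 ≡ 970 (mod 2319). Now have (970/2319).
Factor out 2: 970 = 2·485. Since 2319 ≡ 7 (mod 8), (2/2319) = +1. Now have (485/2319).
485 ≡ 1 (mod 4), so quadratic reciprocity gives (485/2319) = (2319/485). Reduce: 2319 ≡ 379 (mod 485). Now have (379/485).
485 ≡ 1 (mod 4), so quadratic reciprocity gives (379/485) = (485/379). Reduce: 485 ≡ 106 (mod 379). Now have (106/379).
Factor out 2: 106 = 2·53. Since 379 ≡ 3 (mod 8), (2/379) = -1. Now have -(53/379).
53 ≡ 1 (mod 4), so quadratic reciprocity gives (53/379) = (379/53). Reduce: 379 ≡ 8 (mod 53). Now have -(8/53).
Factor out 2: 8 = 2^3. Since 53 ≡ 5 (mod 8), (2/53) = -1, and (2/53)^3 = -1. Now have (1/53).
(1/53) = 1. Collecting the sign factors: 1.
Second factor (2343/3289):
3289 ≡ 1 (mod 4), so quadratic reciprocity gives (2343/3289) = (3289/2343). Reduce: 3289 ≡ 946 (mod 2343). Now have (946/2343).
Factor out 2: 946 = 2·473. Since 2343 ≡ 7 (mod 8), (2/2343) = +1. Now have (473/2343).
473 ≡ 1 (mod 4), so quadratic reciprocity gives (473/2343) = (2343/473). Reduce: 2343 ≡ 451 (mod 473). Now have (451/473).
473 ≡ 1 (mod 4), so quadratic reciprocity gives (451/473) = (473/451). Reduce: 473 ≡ 22 (mod 451). Now have (22/451).
Factor out 2: 22 = 2·11. Since 451 ≡ 3 (mod 8), (2/451) = -1. Now have -(11/451).
Both 11 ≡ 3 and 451 ≡ 3 (mod 4), so reciprocity gives (11/451) = -(451/11). Reduce: 451 ≡ 0 (mod 11). Now have (0/11).
The numerator is now 0 with denominator 11 > 1: the symbol is 0.
Product: (1)·(0) = 0.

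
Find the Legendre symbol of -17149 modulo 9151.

-1

Reduce the numerator: -17149 ≡ 1153 (mod 9151), so (-17149/9151) = (1153/9151).
1153 ≡ 1 (mod 4), so quadratic reciprocity gives (1153/9151) = (9151/1153). Reduce: 9151 ≡ 1080 (mod 1153). Now have (1080/1153).
Factor out 2: 1080 = 2^3·135. Since 1153 ≡ 1 (mod 8), (2/1153) = +1, and (2/1153)^3 = +1. Now have (135/1153).
1153 ≡ 1 (mod 4), so quadratic reciprocity gives (135/1153) = (1153/135). Reduce: 1153 ≡ 73 (mod 135). Now have (73/135).
73 ≡ 1 (mod 4), so quadratic reciprocity gives (73/135) = (135/73). Reduce: 135 ≡ 62 (mod 73). Now have (62/73).
Factor out 2: 62 = 2·31. Since 73 ≡ 1 (mod 8), (2/73) = +1. Now have (31/73).
73 ≡ 1 (mod 4), so quadratic reciprocity gives (31/73) = (73/31). Reduce: 73 ≡ 11 (mod 31). Now have (11/31).
Both 11 ≡ 3 and 31 ≡ 3 (mod 4), so reciprocity gives (11/31) = -(31/11). Reduce: 31 ≡ 9 (mod 11). Now have -(9/11).
9 ≡ 1 (mod 4), so quadratic reciprocity gives (9/11) = (11/9). Reduce: 11 ≡ 2 (mod 9). Now have -(2/9).
Factor out 2: 2 = 2. Since 9 ≡ 1 (mod 8), (2/9) = +1. Now have -(1/9).
(1/9) = 1. Collecting the sign factors: -1.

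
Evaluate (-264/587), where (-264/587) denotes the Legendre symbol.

Pull out -1: (-264/587) = (-1/587)·(264/587). Since 587 ≡ 3 (mod 4), (-1/587) = -1. Now have -(264/587).
Factor out 2: 264 = 2^3·33. Since 587 ≡ 3 (mod 8), (2/587) = -1, and (2/587)^3 = -1. Now have (33/587).
33 ≡ 1 (mod 4), so quadratic reciprocity gives (33/587) = (587/33). Reduce: 587 ≡ 26 (mod 33). Now have (26/33).
Factor out 2: 26 = 2·13. Since 33 ≡ 1 (mod 8), (2/33) = +1. Now have (13/33).
13 ≡ 1 (mod 4), so quadratic reciprocity gives (13/33) = (33/13). Reduce: 33 ≡ 7 (mod 13). Now have (7/13).
13 ≡ 1 (mod 4), so quadratic reciprocity gives (7/13) = (13/7). Reduce: 13 ≡ 6 (mod 7). Now have (6/7).
Factor out 2: 6 = 2·3. Since 7 ≡ 7 (mod 8), (2/7) = +1. Now have (3/7).
Both 3 ≡ 3 and 7 ≡ 3 (mod 4), so reciprocity gives (3/7) = -(7/3). Reduce: 7 ≡ 1 (mod 3). Now have -(1/3).
(1/3) = 1. Collecting the sign factors: -1.

-1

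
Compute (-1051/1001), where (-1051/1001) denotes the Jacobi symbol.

Reduce the numerator: -1051 ≡ 951 (mod 1001), so (-1051/1001) = (951/1001).
1001 ≡ 1 (mod 4), so quadratic reciprocity gives (951/1001) = (1001/951). Reduce: 1001 ≡ 50 (mod 951). Now have (50/951).
Factor out 2: 50 = 2·25. Since 951 ≡ 7 (mod 8), (2/951) = +1. Now have (25/951).
25 ≡ 1 (mod 4), so quadratic reciprocity gives (25/951) = (951/25). Reduce: 951 ≡ 1 (mod 25). Now have (1/25).
(1/25) = 1. Collecting the sign factors: 1.

1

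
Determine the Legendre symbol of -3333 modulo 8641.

Reduce the numerator: -3333 ≡ 5308 (mod 8641), so (-3333/8641) = (5308/8641).
Factor out 2: 5308 = 2^2·1327. Since 8641 ≡ 1 (mod 8), (2/8641) = +1, and (2/8641)^2 = +1. Now have (1327/8641).
8641 ≡ 1 (mod 4), so quadratic reciprocity gives (1327/8641) = (8641/1327). Reduce: 8641 ≡ 679 (mod 1327). Now have (679/1327).
Both 679 ≡ 3 and 1327 ≡ 3 (mod 4), so reciprocity gives (679/1327) = -(1327/679). Reduce: 1327 ≡ 648 (mod 679). Now have -(648/679).
Factor out 2: 648 = 2^3·81. Since 679 ≡ 7 (mod 8), (2/679) = +1, and (2/679)^3 = +1. Now have -(81/679).
81 ≡ 1 (mod 4), so quadratic reciprocity gives (81/679) = (679/81). Reduce: 679 ≡ 31 (mod 81). Now have -(31/81).
81 ≡ 1 (mod 4), so quadratic reciprocity gives (31/81) = (81/31). Reduce: 81 ≡ 19 (mod 31). Now have -(19/31).
Both 19 ≡ 3 and 31 ≡ 3 (mod 4), so reciprocity gives (19/31) = -(31/19). Reduce: 31 ≡ 12 (mod 19). Now have (12/19).
Factor out 2: 12 = 2^2·3. Since 19 ≡ 3 (mod 8), (2/19) = -1, and (2/19)^2 = +1. Now have (3/19).
Both 3 ≡ 3 and 19 ≡ 3 (mod 4), so reciprocity gives (3/19) = -(19/3). Reduce: 19 ≡ 1 (mod 3). Now have -(1/3).
(1/3) = 1. Collecting the sign factors: -1.

-1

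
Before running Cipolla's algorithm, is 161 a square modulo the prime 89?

Reduce the numerator: 161 ≡ 72 (mod 89), so (161/89) = (72/89).
Factor out 2: 72 = 2^3·9. Since 89 ≡ 1 (mod 8), (2/89) = +1, and (2/89)^3 = +1. Now have (9/89).
9 ≡ 1 (mod 4), so quadratic reciprocity gives (9/89) = (89/9). Reduce: 89 ≡ 8 (mod 9). Now have (8/9).
Factor out 2: 8 = 2^3. Since 9 ≡ 1 (mod 8), (2/9) = +1, and (2/9)^3 = +1. Now have (1/9).
(1/9) = 1. Collecting the sign factors: 1.
The Legendre symbol is 1, so x^2 ≡ 161 (mod 89) has solution.

yes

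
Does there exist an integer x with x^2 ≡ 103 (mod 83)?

no

Reduce the numerator: 103 ≡ 20 (mod 83), so (103|83) = (20|83).
Factor out 2: 20 = 2^2·5. Since 83 ≡ 3 (mod 8), (2|83) = -1, and (2|83)^2 = +1. Now have (5|83).
5 ≡ 1 (mod 4), so quadratic reciprocity gives (5|83) = (83|5). Reduce: 83 ≡ 3 (mod 5). Now have (3|5).
5 ≡ 1 (mod 4), so quadratic reciprocity gives (3|5) = (5|3). Reduce: 5 ≡ 2 (mod 3). Now have (2|3).
Factor out 2: 2 = 2. Since 3 ≡ 3 (mod 8), (2|3) = -1. Now have -(1|3).
(1|3) = 1. Collecting the sign factors: -1.
The Legendre symbol is -1, so x^2 ≡ 103 (mod 83) has no solution.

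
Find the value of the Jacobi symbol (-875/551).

(-875/551)
  = (227/551)    [-875 ≡ 227 mod 551]
  = -(551/227)    [QR: both ≡ 3 mod 4, sign flips]
  = -(97/227)    [551 ≡ 97 mod 227]
  = -(227/97)    [QR: 97 ≡ 1 mod 4, sign kept]
  = -(33/97)    [227 ≡ 33 mod 97]
  = -(97/33)    [QR: 33 ≡ 1 mod 4, sign kept]
  = -(31/33)    [97 ≡ 31 mod 33]
  = -(33/31)    [QR: 33 ≡ 1 mod 4, sign kept]
  = -(2/31)    [33 ≡ 2 mod 31]
  = -(1/31)    [31 ≡ 7 mod 8 ⇒ (2/31) = +1]
  = -1    [(1/31) = 1]

-1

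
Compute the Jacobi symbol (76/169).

1

(76/169)
  = (19/169)    [169 ≡ 1 mod 8 ⇒ (2/169)^2 = +1]
  = (169/19)    [QR: 169 ≡ 1 mod 4, sign kept]
  = (17/19)    [169 ≡ 17 mod 19]
  = (19/17)    [QR: 17 ≡ 1 mod 4, sign kept]
  = (2/17)    [19 ≡ 2 mod 17]
  = (1/17)    [17 ≡ 1 mod 8 ⇒ (2/17) = +1]
  = 1    [(1/17) = 1]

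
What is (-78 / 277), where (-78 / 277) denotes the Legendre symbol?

-1

Pull out -1: (-78 / 277) = (-1 / 277)·(78 / 277). Since 277 ≡ 1 (mod 4), (-1 / 277) = +1. Now have (78 / 277).
Factor out 2: 78 = 2·39. Since 277 ≡ 5 (mod 8), (2 / 277) = -1. Now have -(39 / 277).
277 ≡ 1 (mod 4), so quadratic reciprocity gives (39 / 277) = (277 / 39). Reduce: 277 ≡ 4 (mod 39). Now have -(4 / 39).
Factor out 2: 4 = 2^2. Since 39 ≡ 7 (mod 8), (2 / 39) = +1, and (2 / 39)^2 = +1. Now have -(1 / 39).
(1 / 39) = 1. Collecting the sign factors: -1.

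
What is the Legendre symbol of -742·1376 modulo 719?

By multiplicativity, (-742·1376/719) = (-742/719)·(1376/719).
First factor (-742/719):
Reduce the numerator: -742 ≡ 696 (mod 719), so (-742/719) = (696/719).
Factor out 2: 696 = 2^3·87. Since 719 ≡ 7 (mod 8), (2/719) = +1, and (2/719)^3 = +1. Now have (87/719).
Both 87 ≡ 3 and 719 ≡ 3 (mod 4), so reciprocity gives (87/719) = -(719/87). Reduce: 719 ≡ 23 (mod 87). Now have -(23/87).
Both 23 ≡ 3 and 87 ≡ 3 (mod 4), so reciprocity gives (23/87) = -(87/23). Reduce: 87 ≡ 18 (mod 23). Now have (18/23).
Factor out 2: 18 = 2·9. Since 23 ≡ 7 (mod 8), (2/23) = +1. Now have (9/23).
9 ≡ 1 (mod 4), so quadratic reciprocity gives (9/23) = (23/9). Reduce: 23 ≡ 5 (mod 9). Now have (5/9).
5 ≡ 1 (mod 4), so quadratic reciprocity gives (5/9) = (9/5). Reduce: 9 ≡ 4 (mod 5). Now have (4/5).
Factor out 2: 4 = 2^2. Since 5 ≡ 5 (mod 8), (2/5) = -1, and (2/5)^2 = +1. Now have (1/5).
(1/5) = 1. Collecting the sign factors: 1.
Second factor (1376/719):
Reduce the numerator: 1376 ≡ 657 (mod 719), so (1376/719) = (657/719).
657 ≡ 1 (mod 4), so quadratic reciprocity gives (657/719) = (719/657). Reduce: 719 ≡ 62 (mod 657). Now have (62/657).
Factor out 2: 62 = 2·31. Since 657 ≡ 1 (mod 8), (2/657) = +1. Now have (31/657).
657 ≡ 1 (mod 4), so quadratic reciprocity gives (31/657) = (657/31). Reduce: 657 ≡ 6 (mod 31). Now have (6/31).
Factor out 2: 6 = 2·3. Since 31 ≡ 7 (mod 8), (2/31) = +1. Now have (3/31).
Both 3 ≡ 3 and 31 ≡ 3 (mod 4), so reciprocity gives (3/31) = -(31/3). Reduce: 31 ≡ 1 (mod 3). Now have -(1/3).
(1/3) = 1. Collecting the sign factors: -1.
Product: (1)·(-1) = -1.

-1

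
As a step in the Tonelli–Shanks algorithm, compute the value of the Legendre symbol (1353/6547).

1

(1353/6547)
  = (6547/1353)    [QR: 1353 ≡ 1 mod 4, sign kept]
  = (1135/1353)    [6547 ≡ 1135 mod 1353]
  = (1353/1135)    [QR: 1353 ≡ 1 mod 4, sign kept]
  = (218/1135)    [1353 ≡ 218 mod 1135]
  = (109/1135)    [1135 ≡ 7 mod 8 ⇒ (2/1135) = +1]
  = (1135/109)    [QR: 109 ≡ 1 mod 4, sign kept]
  = (45/109)    [1135 ≡ 45 mod 109]
  = (109/45)    [QR: 45 ≡ 1 mod 4, sign kept]
  = (19/45)    [109 ≡ 19 mod 45]
  = (45/19)    [QR: 45 ≡ 1 mod 4, sign kept]
  = (7/19)    [45 ≡ 7 mod 19]
  = -(19/7)    [QR: both ≡ 3 mod 4, sign flips]
  = -(5/7)    [19 ≡ 5 mod 7]
  = -(7/5)    [QR: 5 ≡ 1 mod 4, sign kept]
  = -(2/5)    [7 ≡ 2 mod 5]
  = (1/5)    [5 ≡ 5 mod 8 ⇒ (2/5) = -1]
  = 1    [(1/5) = 1]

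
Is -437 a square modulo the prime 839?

no

(-437|839)
  = (402|839)    [-437 ≡ 402 mod 839]
  = (201|839)    [839 ≡ 7 mod 8 ⇒ (2|839) = +1]
  = (839|201)    [QR: 201 ≡ 1 mod 4, sign kept]
  = (35|201)    [839 ≡ 35 mod 201]
  = (201|35)    [QR: 201 ≡ 1 mod 4, sign kept]
  = (26|35)    [201 ≡ 26 mod 35]
  = -(13|35)    [35 ≡ 3 mod 8 ⇒ (2|35) = -1]
  = -(35|13)    [QR: 13 ≡ 1 mod 4, sign kept]
  = -(9|13)    [35 ≡ 9 mod 13]
  = -(13|9)    [QR: 9 ≡ 1 mod 4, sign kept]
  = -(4|9)    [13 ≡ 4 mod 9]
  = -(1|9)    [9 ≡ 1 mod 8 ⇒ (2|9)^2 = +1]
  = -1    [(1|9) = 1]
The Legendre symbol is -1, so x^2 ≡ -437 (mod 839) has no solution.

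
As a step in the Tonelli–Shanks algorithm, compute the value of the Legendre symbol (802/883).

-1

Factor out 2: 802 = 2·401. Since 883 ≡ 3 (mod 8), (2/883) = -1. Now have -(401/883).
401 ≡ 1 (mod 4), so quadratic reciprocity gives (401/883) = (883/401). Reduce: 883 ≡ 81 (mod 401). Now have -(81/401).
81 ≡ 1 (mod 4), so quadratic reciprocity gives (81/401) = (401/81). Reduce: 401 ≡ 77 (mod 81). Now have -(77/81).
77 ≡ 1 (mod 4), so quadratic reciprocity gives (77/81) = (81/77). Reduce: 81 ≡ 4 (mod 77). Now have -(4/77).
Factor out 2: 4 = 2^2. Since 77 ≡ 5 (mod 8), (2/77) = -1, and (2/77)^2 = +1. Now have -(1/77).
(1/77) = 1. Collecting the sign factors: -1.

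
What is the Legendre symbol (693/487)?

Reduce the numerator: 693 ≡ 206 (mod 487), so (693/487) = (206/487).
Factor out 2: 206 = 2·103. Since 487 ≡ 7 (mod 8), (2/487) = +1. Now have (103/487).
Both 103 ≡ 3 and 487 ≡ 3 (mod 4), so reciprocity gives (103/487) = -(487/103). Reduce: 487 ≡ 75 (mod 103). Now have -(75/103).
Both 75 ≡ 3 and 103 ≡ 3 (mod 4), so reciprocity gives (75/103) = -(103/75). Reduce: 103 ≡ 28 (mod 75). Now have (28/75).
Factor out 2: 28 = 2^2·7. Since 75 ≡ 3 (mod 8), (2/75) = -1, and (2/75)^2 = +1. Now have (7/75).
Both 7 ≡ 3 and 75 ≡ 3 (mod 4), so reciprocity gives (7/75) = -(75/7). Reduce: 75 ≡ 5 (mod 7). Now have -(5/7).
5 ≡ 1 (mod 4), so quadratic reciprocity gives (5/7) = (7/5). Reduce: 7 ≡ 2 (mod 5). Now have -(2/5).
Factor out 2: 2 = 2. Since 5 ≡ 5 (mod 8), (2/5) = -1. Now have (1/5).
(1/5) = 1. Collecting the sign factors: 1.

1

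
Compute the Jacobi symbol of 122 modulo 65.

1

Reduce the numerator: 122 ≡ 57 (mod 65), so (122/65) = (57/65).
57 ≡ 1 (mod 4), so quadratic reciprocity gives (57/65) = (65/57). Reduce: 65 ≡ 8 (mod 57). Now have (8/57).
Factor out 2: 8 = 2^3. Since 57 ≡ 1 (mod 8), (2/57) = +1, and (2/57)^3 = +1. Now have (1/57).
(1/57) = 1. Collecting the sign factors: 1.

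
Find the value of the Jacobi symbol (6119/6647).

1

Both 6119 ≡ 3 and 6647 ≡ 3 (mod 4), so reciprocity gives (6119/6647) = -(6647/6119). Reduce: 6647 ≡ 528 (mod 6119). Now have -(528/6119).
Factor out 2: 528 = 2^4·33. Since 6119 ≡ 7 (mod 8), (2/6119) = +1, and (2/6119)^4 = +1. Now have -(33/6119).
33 ≡ 1 (mod 4), so quadratic reciprocity gives (33/6119) = (6119/33). Reduce: 6119 ≡ 14 (mod 33). Now have -(14/33).
Factor out 2: 14 = 2·7. Since 33 ≡ 1 (mod 8), (2/33) = +1. Now have -(7/33).
33 ≡ 1 (mod 4), so quadratic reciprocity gives (7/33) = (33/7). Reduce: 33 ≡ 5 (mod 7). Now have -(5/7).
5 ≡ 1 (mod 4), so quadratic reciprocity gives (5/7) = (7/5). Reduce: 7 ≡ 2 (mod 5). Now have -(2/5).
Factor out 2: 2 = 2. Since 5 ≡ 5 (mod 8), (2/5) = -1. Now have (1/5).
(1/5) = 1. Collecting the sign factors: 1.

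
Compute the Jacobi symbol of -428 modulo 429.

1

(-428 / 429)
  = (428 / 429)    [429 ≡ 1 mod 4 ⇒ (-1 / 429) = +1]
  = (107 / 429)    [429 ≡ 5 mod 8 ⇒ (2 / 429)^2 = +1]
  = (429 / 107)    [QR: 429 ≡ 1 mod 4, sign kept]
  = (1 / 107)    [429 ≡ 1 mod 107]
  = 1    [(1 / 107) = 1]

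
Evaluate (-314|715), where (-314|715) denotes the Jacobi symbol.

(-314|715)
  = (401|715)    [-314 ≡ 401 mod 715]
  = (715|401)    [QR: 401 ≡ 1 mod 4, sign kept]
  = (314|401)    [715 ≡ 314 mod 401]
  = (157|401)    [401 ≡ 1 mod 8 ⇒ (2|401) = +1]
  = (401|157)    [QR: 157 ≡ 1 mod 4, sign kept]
  = (87|157)    [401 ≡ 87 mod 157]
  = (157|87)    [QR: 157 ≡ 1 mod 4, sign kept]
  = (70|87)    [157 ≡ 70 mod 87]
  = (35|87)    [87 ≡ 7 mod 8 ⇒ (2|87) = +1]
  = -(87|35)    [QR: both ≡ 3 mod 4, sign flips]
  = -(17|35)    [87 ≡ 17 mod 35]
  = -(35|17)    [QR: 17 ≡ 1 mod 4, sign kept]
  = -(1|17)    [35 ≡ 1 mod 17]
  = -1    [(1|17) = 1]

-1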